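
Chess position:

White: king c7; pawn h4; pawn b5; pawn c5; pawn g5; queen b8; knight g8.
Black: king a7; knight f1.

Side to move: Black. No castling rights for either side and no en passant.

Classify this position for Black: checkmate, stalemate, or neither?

checkmate

Black to move; black king on a7.
In check: yes, from the white queen on b8.
King squares — a6: attacked by Pb5; b6: attacked by Pc5; b7: attacked by Kc7; a8: attacked by Qb8; b8: attacked by Kc7.
Legal moves for Black: none.
In check with no legal moves → checkmate.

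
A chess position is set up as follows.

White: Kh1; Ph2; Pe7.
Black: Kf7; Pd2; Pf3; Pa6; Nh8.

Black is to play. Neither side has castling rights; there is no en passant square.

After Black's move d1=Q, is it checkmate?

After d1=Q: white king on h1; in check: yes, from the black queen on d1.
King squares — g1: attacked by Qd1; g2: attacked by Pf3; h2: own pawn.
White has no legal moves → checkmate.

yes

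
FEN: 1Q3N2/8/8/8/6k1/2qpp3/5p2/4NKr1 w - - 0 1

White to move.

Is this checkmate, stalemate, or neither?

checkmate

White to move; white king on f1.
In check: yes, from the black rook on g1.
King squares — e1: own knight; g1: attacked by Pf2; e2: attacked by Pd3; f2: attacked by Pe3; g2: attacked by Rg1.
Legal moves for White: none.
In check with no legal moves → checkmate.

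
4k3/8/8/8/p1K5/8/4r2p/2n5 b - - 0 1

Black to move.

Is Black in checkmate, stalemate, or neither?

neither

Black to move; black king on e8.
In check: no.
Legal moves for Black include: Kf8, Kd8, Kf7, Ke7, Kd7, Re7, Re6, Re5, Re4+, Re3, Rg2, Rf2, Rd2, Rc2+, Rb2, Ra2, Re1, Nd3, ... (list truncated; more exist).
Black has legal moves and is not in check → neither.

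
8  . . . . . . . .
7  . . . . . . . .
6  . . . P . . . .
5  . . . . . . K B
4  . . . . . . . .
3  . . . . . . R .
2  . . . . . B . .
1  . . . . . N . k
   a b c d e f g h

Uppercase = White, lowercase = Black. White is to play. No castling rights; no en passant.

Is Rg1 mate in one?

After Rg1: black king on h1; in check: yes, from the white rook on g1.
King squares — g1: attacked by Bf2; g2: attacked by Rg1; h2: attacked by Nf1.
Black has no legal moves → checkmate.

yes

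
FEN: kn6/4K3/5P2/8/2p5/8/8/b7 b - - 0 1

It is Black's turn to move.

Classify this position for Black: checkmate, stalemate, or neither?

neither

Black to move; black king on a8.
In check: no.
Legal moves for Black: Nd7, Nc6+, Na6, Kb7, Ka7, Bxf6+, Be5, Bd4, Bc3, Bb2, c3.
Black has 11 legal moves and is not in check → neither.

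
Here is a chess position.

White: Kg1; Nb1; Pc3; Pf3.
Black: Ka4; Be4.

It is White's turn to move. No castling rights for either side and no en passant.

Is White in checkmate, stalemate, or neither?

neither

White to move; white king on g1.
In check: no.
Legal moves for White: Kh2, Kg2, Kf2, Kh1, Kf1, Na3, Nd2, fxe4, f4, c4.
White has 10 legal moves and is not in check → neither.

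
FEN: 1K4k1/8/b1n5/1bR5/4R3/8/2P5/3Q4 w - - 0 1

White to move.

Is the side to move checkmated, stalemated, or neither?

White to move; white king on b8.
In check: yes, from the black knight on c6.
Legal moves for White: Ka8, Kc7, Rxc6.
White is in check but has 3 legal moves → neither.

neither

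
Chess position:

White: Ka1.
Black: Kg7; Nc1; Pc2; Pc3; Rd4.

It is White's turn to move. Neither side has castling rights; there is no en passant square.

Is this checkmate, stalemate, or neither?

White to move; white king on a1.
In check: no.
King squares — b1: attacked by Pc2; a2: attacked by Nc1; b2: attacked by Pc3.
Legal moves for White: none.
Not in check and no legal moves → stalemate.

stalemate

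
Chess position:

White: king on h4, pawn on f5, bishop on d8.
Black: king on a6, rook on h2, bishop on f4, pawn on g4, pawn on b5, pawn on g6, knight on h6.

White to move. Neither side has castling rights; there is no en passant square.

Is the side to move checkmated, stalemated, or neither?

White to move; white king on h4.
In check: yes, from the black rook on h2.
King squares — g3: attacked by Bf4; h3: attacked by Rh2; g4: attacked by Nh6; g5: attacked by Bf4; h5: attacked by Rh2.
Legal moves for White: none.
In check with no legal moves → checkmate.

checkmate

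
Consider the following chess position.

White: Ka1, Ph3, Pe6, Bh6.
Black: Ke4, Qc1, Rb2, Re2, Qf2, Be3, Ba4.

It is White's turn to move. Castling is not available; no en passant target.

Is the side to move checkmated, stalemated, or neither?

checkmate

White to move; white king on a1.
In check: yes, from the black queen on c1.
King squares — b1: attacked by Qc1; a2: attacked by Rb2; b2: attacked by Qc1.
Legal moves for White: none.
In check with no legal moves → checkmate.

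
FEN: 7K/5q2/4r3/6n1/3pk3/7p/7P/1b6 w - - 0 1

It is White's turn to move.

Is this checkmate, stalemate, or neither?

stalemate

White to move; white king on h8.
In check: no.
King squares — g7: attacked by Qf7; h7: attacked by Ng5; g8: attacked by Qf7.
Legal moves for White: none.
Not in check and no legal moves → stalemate.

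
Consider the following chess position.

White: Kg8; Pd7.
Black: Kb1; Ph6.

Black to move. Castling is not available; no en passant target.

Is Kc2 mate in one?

no

After Kc2: white king on g8; in check: no.
White is not in check, so this cannot be checkmate.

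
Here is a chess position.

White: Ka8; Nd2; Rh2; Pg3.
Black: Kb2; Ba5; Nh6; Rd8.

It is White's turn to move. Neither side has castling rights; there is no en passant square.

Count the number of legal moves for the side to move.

2

White to move; king on a8.
In check: yes, from the black rook on d8.
Legal moves: Kb7, Ka7.
Count: 2.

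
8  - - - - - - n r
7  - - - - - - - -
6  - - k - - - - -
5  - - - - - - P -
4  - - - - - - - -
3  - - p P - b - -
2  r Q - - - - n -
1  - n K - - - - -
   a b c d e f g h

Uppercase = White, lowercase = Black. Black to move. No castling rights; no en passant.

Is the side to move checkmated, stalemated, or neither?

neither

Black to move; black king on c6.
In check: no.
Legal moves for Black include: Rh7, Rh6, Rh5, Rh4, Rh3, Rh2, Rh1+, Ne7, Nh6, Nf6, Kd7, Kc7, Kd6, Kd5, Kc5, Bh5, Bd5, Bg4, ... (list truncated; more exist).
Black has legal moves and is not in check → neither.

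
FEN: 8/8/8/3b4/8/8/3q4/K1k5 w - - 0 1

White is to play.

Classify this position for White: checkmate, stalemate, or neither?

White to move; white king on a1.
In check: no.
King squares — b1: attacked by Kc1; a2: attacked by Qd2; b2: attacked by Kc1.
Legal moves for White: none.
Not in check and no legal moves → stalemate.

stalemate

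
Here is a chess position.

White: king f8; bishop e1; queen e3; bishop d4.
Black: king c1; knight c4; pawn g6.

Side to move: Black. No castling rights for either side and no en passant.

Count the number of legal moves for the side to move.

Black to move; king on c1.
In check: yes, from the white queen on e3.
Legal moves: Kc2, Kd1, Kb1, Nxe3, Nd2.
Count: 5.

5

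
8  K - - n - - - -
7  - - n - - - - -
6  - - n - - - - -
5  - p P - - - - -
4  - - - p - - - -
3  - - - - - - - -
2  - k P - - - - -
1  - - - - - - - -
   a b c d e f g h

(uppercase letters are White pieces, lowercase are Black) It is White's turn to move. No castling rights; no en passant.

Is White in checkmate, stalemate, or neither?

White to move; white king on a8.
In check: yes, from the black knight on c7.
King squares — a7: attacked by Nc6; b7: attacked by Nd8; b8: attacked by Nc6.
Legal moves for White: none.
In check with no legal moves → checkmate.

checkmate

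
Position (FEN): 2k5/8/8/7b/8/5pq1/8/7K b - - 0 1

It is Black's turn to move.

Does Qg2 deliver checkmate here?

After Qg2: white king on h1; in check: yes, from the black queen on g2.
King squares — g1: attacked by Qg2; g2: attacked by Pf3; h2: attacked by Qg2.
White has no legal moves → checkmate.

yes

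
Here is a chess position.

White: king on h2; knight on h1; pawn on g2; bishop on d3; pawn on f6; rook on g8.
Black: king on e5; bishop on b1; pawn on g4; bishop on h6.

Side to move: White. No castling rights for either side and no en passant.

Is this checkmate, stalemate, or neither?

neither

White to move; white king on h2.
In check: no.
Legal moves for White include: Rh8, Rf8, Re8+, Rd8, Rc8, Rb8, Ra8, Rg7, Rg6, Rg5+, Rxg4, Bh7, Bg6, Ba6, Bf5, Bb5, Be4, Bc4, ... (list truncated; more exist).
White has legal moves and is not in check → neither.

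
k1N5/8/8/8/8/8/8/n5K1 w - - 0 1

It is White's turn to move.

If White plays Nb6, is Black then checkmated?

no

After Nb6: black king on a8; in check: yes, from the white knight on b6.
Black has 3 legal replies: Kb8, Kb7, Ka7.
In check but a legal move exists → not checkmate.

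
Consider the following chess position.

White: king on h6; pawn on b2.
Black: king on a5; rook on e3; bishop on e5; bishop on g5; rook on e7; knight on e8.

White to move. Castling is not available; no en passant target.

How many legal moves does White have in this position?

3

White to move; king on h6.
In check: yes, from the black bishop on g5.
Legal moves: Kg6, Kh5, Kxg5.
Count: 3.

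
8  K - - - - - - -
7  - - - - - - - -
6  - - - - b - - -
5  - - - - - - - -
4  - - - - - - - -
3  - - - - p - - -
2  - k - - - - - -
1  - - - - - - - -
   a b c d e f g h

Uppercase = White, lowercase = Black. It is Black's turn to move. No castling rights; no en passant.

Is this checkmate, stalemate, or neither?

Black to move; black king on b2.
In check: no.
Legal moves for Black include: Bg8, Bc8, Bf7, Bd7, Bf5, Bd5+, Bg4, Bc4, Bh3, Bb3, Ba2, Kc3, Kb3, Ka3, Kc2, Ka2, Kc1, Kb1, ... (list truncated; more exist).
Black has legal moves and is not in check → neither.

neither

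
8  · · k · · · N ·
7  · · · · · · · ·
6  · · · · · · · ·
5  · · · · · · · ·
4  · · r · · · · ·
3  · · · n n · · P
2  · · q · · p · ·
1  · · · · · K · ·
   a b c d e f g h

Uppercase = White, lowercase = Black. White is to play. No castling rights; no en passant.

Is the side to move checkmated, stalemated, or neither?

White to move; white king on f1.
In check: yes, from the black knight on e3.
King squares — e1: attacked by Pf2; g1: attacked by Pf2; e2: attacked by Qc2; f2: attacked by Qc2; g2: attacked by Ne3.
Legal moves for White: none.
In check with no legal moves → checkmate.

checkmate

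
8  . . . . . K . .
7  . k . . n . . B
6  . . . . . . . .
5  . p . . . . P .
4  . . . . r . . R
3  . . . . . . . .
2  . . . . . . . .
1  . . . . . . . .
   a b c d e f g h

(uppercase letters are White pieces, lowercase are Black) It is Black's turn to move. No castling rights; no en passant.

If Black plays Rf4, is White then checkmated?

no

After Rf4: white king on f8; in check: yes, from the black rook on f4.
White has 5 legal replies: Ke8, Kg7, Kxe7, Bf5, Rxf4.
In check but a legal move exists → not checkmate.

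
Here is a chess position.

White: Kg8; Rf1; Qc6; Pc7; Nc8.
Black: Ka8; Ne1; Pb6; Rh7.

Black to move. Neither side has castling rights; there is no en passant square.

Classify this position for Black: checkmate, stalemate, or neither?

checkmate

Black to move; black king on a8.
In check: yes, from the white queen on c6.
King squares — a7: attacked by Nc8; b7: attacked by Qc6; b8: attacked by Pc7.
Legal moves for Black: none.
In check with no legal moves → checkmate.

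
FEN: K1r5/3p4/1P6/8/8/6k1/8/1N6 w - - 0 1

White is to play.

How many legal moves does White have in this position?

2

White to move; king on a8.
In check: yes, from the black rook on c8.
Legal moves: Kb7, Ka7.
Count: 2.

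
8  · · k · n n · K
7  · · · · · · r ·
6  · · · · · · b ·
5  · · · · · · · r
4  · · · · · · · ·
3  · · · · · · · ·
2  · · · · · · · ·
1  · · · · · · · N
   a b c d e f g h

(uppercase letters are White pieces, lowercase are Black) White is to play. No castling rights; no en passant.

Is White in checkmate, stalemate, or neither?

checkmate

White to move; white king on h8.
In check: yes, from the black rook on h5.
King squares — g7: attacked by Ne8; h7: attacked by Rh5; g8: attacked by Rg7.
Legal moves for White: none.
In check with no legal moves → checkmate.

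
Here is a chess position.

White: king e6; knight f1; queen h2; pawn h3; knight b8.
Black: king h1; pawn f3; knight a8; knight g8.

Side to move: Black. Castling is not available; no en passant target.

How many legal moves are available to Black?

0

Black to move; king on h1.
In check: yes, from the white queen on h2.
Legal moves: none.
Count: 0.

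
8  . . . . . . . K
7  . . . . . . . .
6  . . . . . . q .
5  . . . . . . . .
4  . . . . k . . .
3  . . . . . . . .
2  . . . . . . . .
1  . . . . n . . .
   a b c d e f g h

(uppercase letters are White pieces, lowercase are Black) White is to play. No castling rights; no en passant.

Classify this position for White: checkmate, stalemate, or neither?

White to move; white king on h8.
In check: no.
King squares — g7: attacked by Qg6; h7: attacked by Qg6; g8: attacked by Qg6.
Legal moves for White: none.
Not in check and no legal moves → stalemate.

stalemate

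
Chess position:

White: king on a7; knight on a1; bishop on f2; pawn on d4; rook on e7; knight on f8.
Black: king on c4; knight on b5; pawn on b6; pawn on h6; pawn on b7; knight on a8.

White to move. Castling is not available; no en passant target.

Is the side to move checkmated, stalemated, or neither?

neither

White to move; white king on a7.
In check: yes, from the black knight on b5.
Legal moves for White: Kb8, Kxa8, Kxb7.
White is in check but has 3 legal moves → neither.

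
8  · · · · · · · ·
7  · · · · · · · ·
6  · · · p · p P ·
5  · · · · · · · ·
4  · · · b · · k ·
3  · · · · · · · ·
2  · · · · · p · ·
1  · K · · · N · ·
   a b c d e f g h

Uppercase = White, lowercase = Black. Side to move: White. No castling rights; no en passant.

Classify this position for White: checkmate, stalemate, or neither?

White to move; white king on b1.
In check: no.
Legal moves for White: Ng3, Ne3+, Nh2+, Nd2, Kc2, Ka2, Kc1, g7.
White has 8 legal moves and is not in check → neither.

neither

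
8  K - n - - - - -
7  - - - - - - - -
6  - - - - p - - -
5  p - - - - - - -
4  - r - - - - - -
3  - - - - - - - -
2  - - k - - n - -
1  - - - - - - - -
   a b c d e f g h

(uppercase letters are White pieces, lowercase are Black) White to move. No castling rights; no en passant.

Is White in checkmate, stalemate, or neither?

stalemate

White to move; white king on a8.
In check: no.
King squares — a7: attacked by Nc8; b7: attacked by Rb4; b8: attacked by Rb4.
Legal moves for White: none.
Not in check and no legal moves → stalemate.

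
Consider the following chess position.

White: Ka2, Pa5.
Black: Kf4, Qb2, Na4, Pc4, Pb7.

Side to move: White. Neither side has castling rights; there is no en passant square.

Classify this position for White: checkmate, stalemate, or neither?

checkmate

White to move; white king on a2.
In check: yes, from the black queen on b2.
King squares — a1: attacked by Qb2; b1: attacked by Qb2; b2: attacked by Na4; a3: attacked by Qb2; b3: attacked by Qb2.
Legal moves for White: none.
In check with no legal moves → checkmate.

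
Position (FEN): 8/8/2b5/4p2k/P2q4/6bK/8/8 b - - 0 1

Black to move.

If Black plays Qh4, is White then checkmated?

yes

After Qh4: white king on h3; in check: yes, from the black queen on h4.
King squares — g2: attacked by Bc6; h2: attacked by Bg3; g3: attacked by Qh4; g4: attacked by Qh4; h4: attacked by Bg3.
White has no legal moves → checkmate.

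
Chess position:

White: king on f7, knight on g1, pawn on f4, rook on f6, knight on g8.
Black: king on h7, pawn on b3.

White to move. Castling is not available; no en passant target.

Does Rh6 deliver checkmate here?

After Rh6: black king on h7; in check: yes, from the white rook on h6.
King squares — g6: attacked by Rh6; h6: attacked by Ng8; g7: attacked by Kf7; g8: attacked by Kf7; h8: attacked by Rh6.
Black has no legal moves → checkmate.

yes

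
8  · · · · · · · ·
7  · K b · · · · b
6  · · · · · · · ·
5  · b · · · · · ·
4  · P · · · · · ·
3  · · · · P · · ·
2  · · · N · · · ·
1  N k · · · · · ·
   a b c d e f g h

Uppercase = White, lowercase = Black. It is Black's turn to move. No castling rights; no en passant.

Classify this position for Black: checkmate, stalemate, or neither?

Black to move; black king on b1.
In check: yes, from the white knight on d2.
Legal moves for Black: Kb2, Ka2, Kc1, Kxa1.
Black is in check but has 4 legal moves → neither.

neither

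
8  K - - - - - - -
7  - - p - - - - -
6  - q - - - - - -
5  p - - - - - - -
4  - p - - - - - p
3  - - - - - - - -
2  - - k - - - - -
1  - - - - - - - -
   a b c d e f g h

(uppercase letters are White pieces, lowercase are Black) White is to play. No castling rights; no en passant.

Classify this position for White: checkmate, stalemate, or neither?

stalemate

White to move; white king on a8.
In check: no.
King squares — a7: attacked by Qb6; b7: attacked by Qb6; b8: attacked by Qb6.
Legal moves for White: none.
Not in check and no legal moves → stalemate.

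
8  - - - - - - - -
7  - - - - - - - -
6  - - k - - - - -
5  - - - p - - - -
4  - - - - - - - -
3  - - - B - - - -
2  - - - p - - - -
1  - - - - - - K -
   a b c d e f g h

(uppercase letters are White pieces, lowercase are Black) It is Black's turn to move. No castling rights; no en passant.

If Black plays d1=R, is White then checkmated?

no

After d1=R: white king on g1; in check: yes, from the black rook on d1.
White has 4 legal replies: Kh2, Kg2, Kf2, Bf1.
In check but a legal move exists → not checkmate.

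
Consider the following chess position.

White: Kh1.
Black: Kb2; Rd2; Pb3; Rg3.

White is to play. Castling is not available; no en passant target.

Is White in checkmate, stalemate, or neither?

stalemate

White to move; white king on h1.
In check: no.
King squares — g1: attacked by Rg3; g2: attacked by Rd2; h2: attacked by Rd2.
Legal moves for White: none.
Not in check and no legal moves → stalemate.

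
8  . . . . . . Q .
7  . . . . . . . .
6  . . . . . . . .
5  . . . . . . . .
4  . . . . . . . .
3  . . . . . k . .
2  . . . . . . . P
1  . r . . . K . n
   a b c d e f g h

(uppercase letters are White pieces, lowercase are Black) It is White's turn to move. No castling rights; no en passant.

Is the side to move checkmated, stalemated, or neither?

checkmate

White to move; white king on f1.
In check: yes, from the black rook on b1.
King squares — e1: attacked by Rb1; g1: attacked by Rb1; e2: attacked by Kf3; f2: attacked by Nh1; g2: attacked by Kf3.
Legal moves for White: none.
In check with no legal moves → checkmate.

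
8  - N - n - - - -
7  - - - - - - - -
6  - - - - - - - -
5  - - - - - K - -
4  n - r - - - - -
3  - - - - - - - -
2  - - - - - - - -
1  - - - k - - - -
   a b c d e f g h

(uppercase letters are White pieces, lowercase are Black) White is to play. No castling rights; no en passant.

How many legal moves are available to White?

White to move; king on f5.
In check: no.
Legal moves: Nd7, Nc6, Na6, Kg6, Kf6, Kg5, Ke5.
Count: 7.

7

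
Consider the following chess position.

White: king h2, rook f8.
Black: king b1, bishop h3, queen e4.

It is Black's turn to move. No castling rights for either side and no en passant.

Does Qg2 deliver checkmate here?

yes

After Qg2: white king on h2; in check: yes, from the black queen on g2.
King squares — g1: attacked by Qg2; h1: attacked by Qg2; g2: attacked by Bh3; g3: attacked by Qg2; h3: attacked by Qg2.
White has no legal moves → checkmate.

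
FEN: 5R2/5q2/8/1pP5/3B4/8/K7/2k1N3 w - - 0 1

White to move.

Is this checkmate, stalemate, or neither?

White to move; white king on a2.
In check: yes, from the black queen on f7.
Legal moves for White: Ka3, Ka1, Rxf7.
White is in check but has 3 legal moves → neither.

neither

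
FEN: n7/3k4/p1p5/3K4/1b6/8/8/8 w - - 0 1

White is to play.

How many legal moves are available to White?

4

White to move; king on d5.
In check: yes, from the black pawn on c6.
Legal moves: Ke5, Ke4, Kd4, Kc4.
Count: 4.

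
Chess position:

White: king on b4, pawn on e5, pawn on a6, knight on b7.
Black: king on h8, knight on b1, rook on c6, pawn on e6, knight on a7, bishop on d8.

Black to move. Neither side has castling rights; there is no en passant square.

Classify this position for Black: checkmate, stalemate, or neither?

neither

Black to move; black king on h8.
In check: no.
Legal moves for Black include: Kg8, Kh7, Kg7, Be7+, Bc7, Bf6, Bb6, Bg5, Ba5+, Bh4, Nc8, Nb5, Rc8, Rc7, Rd6, Rb6+, Rxa6, Rc5, ... (list truncated; more exist).
Black has legal moves and is not in check → neither.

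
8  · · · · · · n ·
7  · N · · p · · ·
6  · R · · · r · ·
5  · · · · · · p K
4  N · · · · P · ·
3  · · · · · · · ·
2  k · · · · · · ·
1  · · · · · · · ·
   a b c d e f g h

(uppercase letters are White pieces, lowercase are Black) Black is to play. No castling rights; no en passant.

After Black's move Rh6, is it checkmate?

no

After Rh6: white king on h5; in check: yes, from the black rook on h6.
White has 3 legal replies: Kxg5, Kg4, Rxh6.
In check but a legal move exists → not checkmate.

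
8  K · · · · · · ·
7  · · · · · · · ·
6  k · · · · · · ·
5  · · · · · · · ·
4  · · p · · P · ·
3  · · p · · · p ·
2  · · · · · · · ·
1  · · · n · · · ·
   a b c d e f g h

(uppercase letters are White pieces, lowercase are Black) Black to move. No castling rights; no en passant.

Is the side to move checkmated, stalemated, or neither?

Black to move; black king on a6.
In check: no.
Legal moves for Black: Kb6, Kb5, Ka5, Ne3, Nf2, Nb2, g2, c2.
Black has 8 legal moves and is not in check → neither.

neither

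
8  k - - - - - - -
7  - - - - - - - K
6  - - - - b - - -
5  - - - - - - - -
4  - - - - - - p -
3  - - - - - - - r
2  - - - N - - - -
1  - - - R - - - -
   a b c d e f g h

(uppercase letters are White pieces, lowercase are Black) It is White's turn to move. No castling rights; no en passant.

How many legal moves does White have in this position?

White to move; king on h7.
In check: yes, from the black rook on h3.
Legal moves: Kg7, Kg6.
Count: 2.

2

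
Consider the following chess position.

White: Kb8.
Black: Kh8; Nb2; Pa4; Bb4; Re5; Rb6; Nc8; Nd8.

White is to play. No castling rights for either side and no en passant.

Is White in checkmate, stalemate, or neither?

neither

White to move; white king on b8.
In check: yes, from the black rook on b6.
King squares — a7: attacked by Nc8; b7: attacked by Rb6; c7: available; a8: available; c8: available.
Legal moves for White: Kxc8, Ka8, Kc7.
White is in check but has 3 legal moves → neither.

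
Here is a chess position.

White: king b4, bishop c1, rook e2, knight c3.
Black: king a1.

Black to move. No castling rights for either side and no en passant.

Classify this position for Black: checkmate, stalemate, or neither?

stalemate

Black to move; black king on a1.
In check: no.
King squares — b1: attacked by Nc3; a2: attacked by Re2; b2: attacked by Bc1.
Legal moves for Black: none.
Not in check and no legal moves → stalemate.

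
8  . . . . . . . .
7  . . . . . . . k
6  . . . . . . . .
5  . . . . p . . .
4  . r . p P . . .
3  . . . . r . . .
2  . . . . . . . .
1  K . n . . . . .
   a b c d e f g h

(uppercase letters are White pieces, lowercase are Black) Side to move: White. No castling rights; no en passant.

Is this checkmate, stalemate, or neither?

stalemate

White to move; white king on a1.
In check: no.
King squares — b1: attacked by Rb4; a2: attacked by Nc1; b2: attacked by Rb4.
Legal moves for White: none.
Not in check and no legal moves → stalemate.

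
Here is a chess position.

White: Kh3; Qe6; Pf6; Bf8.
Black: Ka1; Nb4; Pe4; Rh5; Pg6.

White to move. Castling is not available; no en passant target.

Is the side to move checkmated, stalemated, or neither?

neither

White to move; white king on h3.
In check: yes, from the black rook on h5.
Legal moves for White: Kg4, Kg3, Kg2.
White is in check but has 3 legal moves → neither.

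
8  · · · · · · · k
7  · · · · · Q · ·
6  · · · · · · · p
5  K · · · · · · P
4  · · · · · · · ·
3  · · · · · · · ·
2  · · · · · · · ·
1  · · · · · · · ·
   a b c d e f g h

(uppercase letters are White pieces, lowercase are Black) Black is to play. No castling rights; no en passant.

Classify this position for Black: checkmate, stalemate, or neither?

stalemate

Black to move; black king on h8.
In check: no.
King squares — g7: attacked by Qf7; h7: attacked by Qf7; g8: attacked by Qf7.
Legal moves for Black: none.
Not in check and no legal moves → stalemate.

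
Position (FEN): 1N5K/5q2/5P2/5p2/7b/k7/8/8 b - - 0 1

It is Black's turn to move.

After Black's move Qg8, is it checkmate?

no

After Qg8: white king on h8; in check: yes, from the black queen on g8.
White has 1 legal reply: Kxg8.
In check but a legal move exists → not checkmate.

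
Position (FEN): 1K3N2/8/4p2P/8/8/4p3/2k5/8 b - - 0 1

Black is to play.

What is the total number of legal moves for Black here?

Black to move; king on c2.
In check: no.
Legal moves: Kd3, Kc3, Kb3, Kd2, Kb2, Kd1, Kc1, Kb1, e5, e2.
Count: 10.

10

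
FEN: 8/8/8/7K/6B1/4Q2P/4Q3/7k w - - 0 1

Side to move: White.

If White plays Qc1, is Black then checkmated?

After Qc1: black king on h1; in check: yes, from the white queen on c1.
King squares — g1: attacked by Qc1; g2: attacked by Qe2; h2: attacked by Qe2.
Black has no legal moves → checkmate.

yes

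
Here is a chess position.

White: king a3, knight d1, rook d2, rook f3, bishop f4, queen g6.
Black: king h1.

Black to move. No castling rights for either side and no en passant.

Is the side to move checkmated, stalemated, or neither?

Black to move; black king on h1.
In check: no.
King squares — g1: attacked by Qg6; g2: attacked by Rd2; h2: attacked by Rd2.
Legal moves for Black: none.
Not in check and no legal moves → stalemate.

stalemate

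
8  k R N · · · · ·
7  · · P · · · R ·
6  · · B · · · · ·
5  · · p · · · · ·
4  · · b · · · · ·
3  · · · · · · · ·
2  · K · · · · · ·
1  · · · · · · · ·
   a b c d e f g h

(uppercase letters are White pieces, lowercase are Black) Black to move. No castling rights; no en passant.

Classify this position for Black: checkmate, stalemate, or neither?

checkmate

Black to move; black king on a8.
In check: yes, from the white bishop on c6 and the white rook on b8.
King squares — a7: attacked by Nc8; b7: attacked by Bc6; b8: attacked by Pc7.
Legal moves for Black: none.
In check with no legal moves → checkmate.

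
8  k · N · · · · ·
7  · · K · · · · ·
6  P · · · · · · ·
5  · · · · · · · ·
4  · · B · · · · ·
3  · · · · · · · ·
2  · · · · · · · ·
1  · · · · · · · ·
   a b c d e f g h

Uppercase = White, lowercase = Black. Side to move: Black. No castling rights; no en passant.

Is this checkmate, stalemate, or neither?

Black to move; black king on a8.
In check: no.
King squares — a7: attacked by Nc8; b7: attacked by Pa6; b8: attacked by Kc7.
Legal moves for Black: none.
Not in check and no legal moves → stalemate.

stalemate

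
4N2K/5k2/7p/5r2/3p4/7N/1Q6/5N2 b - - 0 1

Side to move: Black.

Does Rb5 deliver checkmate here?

After Rb5: white king on h8; in check: no.
White is not in check, so this cannot be checkmate.

no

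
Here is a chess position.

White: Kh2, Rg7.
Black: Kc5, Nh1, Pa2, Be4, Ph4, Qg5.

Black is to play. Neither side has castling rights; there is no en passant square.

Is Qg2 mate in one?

no

After Qg2: white king on h2; in check: yes, from the black queen on g2.
White has 1 legal reply: Rxg2.
In check but a legal move exists → not checkmate.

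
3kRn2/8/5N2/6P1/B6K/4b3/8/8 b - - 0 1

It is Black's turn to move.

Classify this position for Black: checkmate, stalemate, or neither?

Black to move; black king on d8.
In check: yes, from the white rook on e8.
Legal moves for Black: Kc7.
Black is in check but has 1 legal move → neither.

neither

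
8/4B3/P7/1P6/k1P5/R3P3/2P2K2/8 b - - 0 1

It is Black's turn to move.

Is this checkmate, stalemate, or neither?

checkmate

Black to move; black king on a4.
In check: yes, from the white rook on a3.
King squares — a3: attacked by Be7; b3: attacked by Pc2; b4: attacked by Be7; a5: attacked by Ra3; b5: attacked by Pc4.
Legal moves for Black: none.
In check with no legal moves → checkmate.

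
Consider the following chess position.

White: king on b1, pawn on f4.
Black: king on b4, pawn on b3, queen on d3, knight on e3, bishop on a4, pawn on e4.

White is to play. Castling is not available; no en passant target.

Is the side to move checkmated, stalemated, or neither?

neither

White to move; white king on b1.
In check: yes, from the black queen on d3.
King squares — a1: available; c1: available; a2: attacked by Pb3; b2: available; c2: attacked by Pb3.
Legal moves for White: Kb2, Kc1, Ka1.
White is in check but has 3 legal moves → neither.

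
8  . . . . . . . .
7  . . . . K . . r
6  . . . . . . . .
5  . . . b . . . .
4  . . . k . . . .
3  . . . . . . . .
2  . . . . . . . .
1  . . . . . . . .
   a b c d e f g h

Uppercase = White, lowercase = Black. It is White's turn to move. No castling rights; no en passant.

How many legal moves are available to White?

5

White to move; king on e7.
In check: yes, from the black rook on h7.
Legal moves: Kf8, Ke8, Kd8, Kf6, Kd6.
Count: 5.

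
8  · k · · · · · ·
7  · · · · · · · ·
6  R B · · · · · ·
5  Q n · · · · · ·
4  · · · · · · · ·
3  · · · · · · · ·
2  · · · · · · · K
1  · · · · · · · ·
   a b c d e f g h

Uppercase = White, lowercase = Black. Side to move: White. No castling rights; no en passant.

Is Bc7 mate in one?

no

After Bc7: black king on b8; in check: yes, from the white bishop on c7.
Black has 3 legal replies: Kc8, Kb7, Nxc7.
In check but a legal move exists → not checkmate.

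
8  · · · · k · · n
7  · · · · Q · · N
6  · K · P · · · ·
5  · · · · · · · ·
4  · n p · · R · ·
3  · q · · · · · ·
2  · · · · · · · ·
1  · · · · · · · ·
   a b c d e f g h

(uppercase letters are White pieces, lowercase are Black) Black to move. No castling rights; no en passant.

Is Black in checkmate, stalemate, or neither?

Black to move; black king on e8.
In check: yes, from the white queen on e7.
King squares — d7: attacked by Qe7; e7: attacked by Pd6; f7: attacked by Rf4; d8: attacked by Qe7; f8: attacked by Rf4.
Legal moves for Black: none.
In check with no legal moves → checkmate.

checkmate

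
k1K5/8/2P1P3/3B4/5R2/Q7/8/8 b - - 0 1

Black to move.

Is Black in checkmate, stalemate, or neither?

Black to move; black king on a8.
In check: yes, from the white queen on a3.
King squares — a7: attacked by Qa3; b7: attacked by Pc6; b8: attacked by Kc8.
Legal moves for Black: none.
In check with no legal moves → checkmate.

checkmate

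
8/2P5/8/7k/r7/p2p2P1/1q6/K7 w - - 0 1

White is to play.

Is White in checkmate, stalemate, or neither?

checkmate

White to move; white king on a1.
In check: yes, from the black queen on b2.
King squares — b1: attacked by Qb2; a2: attacked by Qb2; b2: attacked by Pa3.
Legal moves for White: none.
In check with no legal moves → checkmate.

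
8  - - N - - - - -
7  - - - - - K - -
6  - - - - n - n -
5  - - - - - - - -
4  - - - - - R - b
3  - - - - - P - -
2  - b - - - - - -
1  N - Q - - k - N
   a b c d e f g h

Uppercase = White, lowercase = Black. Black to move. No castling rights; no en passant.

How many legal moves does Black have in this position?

Black to move; king on f1.
In check: yes, from the white queen on c1.
Legal moves: Kg2, Ke2, Be1, Bxc1.
Count: 4.

4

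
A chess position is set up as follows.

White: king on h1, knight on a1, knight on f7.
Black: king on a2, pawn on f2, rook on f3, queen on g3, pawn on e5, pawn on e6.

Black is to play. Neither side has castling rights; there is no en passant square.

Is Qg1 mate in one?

yes

After Qg1: white king on h1; in check: yes, from the black queen on g1.
King squares — g1: attacked by Pf2; g2: attacked by Qg1; h2: attacked by Qg1.
White has no legal moves → checkmate.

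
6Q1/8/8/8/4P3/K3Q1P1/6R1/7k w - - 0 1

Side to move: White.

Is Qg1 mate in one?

After Qg1: black king on h1; in check: yes, from the white queen on g1.
King squares — g1: attacked by Rg2; g2: attacked by Qg1; h2: attacked by Qg1.
Black has no legal moves → checkmate.

yes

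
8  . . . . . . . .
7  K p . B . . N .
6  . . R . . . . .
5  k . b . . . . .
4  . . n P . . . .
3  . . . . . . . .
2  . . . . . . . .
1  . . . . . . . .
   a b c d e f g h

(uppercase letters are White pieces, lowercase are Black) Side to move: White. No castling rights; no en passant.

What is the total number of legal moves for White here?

6

White to move; king on a7.
In check: yes, from the black bishop on c5.
Legal moves: Kb8, Ka8, Kxb7, Rb6, Rxc5+, dxc5.
Count: 6.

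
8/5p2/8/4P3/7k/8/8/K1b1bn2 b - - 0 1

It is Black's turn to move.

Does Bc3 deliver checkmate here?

After Bc3: white king on a1; in check: yes, from the black bishop on c3.
White has 2 legal replies: Ka2, Kb1.
In check but a legal move exists → not checkmate.

no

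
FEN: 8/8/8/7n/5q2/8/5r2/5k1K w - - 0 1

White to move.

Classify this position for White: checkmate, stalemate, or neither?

stalemate

White to move; white king on h1.
In check: no.
King squares — g1: attacked by Kf1; g2: attacked by Kf1; h2: attacked by Rf2.
Legal moves for White: none.
Not in check and no legal moves → stalemate.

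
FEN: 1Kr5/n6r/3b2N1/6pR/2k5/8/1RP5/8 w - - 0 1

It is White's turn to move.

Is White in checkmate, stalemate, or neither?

White to move; white king on b8.
In check: yes, from the black bishop on d6 and the black rook on c8.
King squares — a7: attacked by Rh7; b7: attacked by Rh7; c7: attacked by Bd6; a8: attacked by Rc8; c8: attacked by Na7.
Legal moves for White: none.
In check with no legal moves → checkmate.

checkmate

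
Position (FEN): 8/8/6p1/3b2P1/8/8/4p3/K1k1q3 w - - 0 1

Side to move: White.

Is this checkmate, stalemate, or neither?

White to move; white king on a1.
In check: no.
King squares — b1: attacked by Kc1; a2: attacked by Bd5; b2: attacked by Kc1.
Legal moves for White: none.
Not in check and no legal moves → stalemate.

stalemate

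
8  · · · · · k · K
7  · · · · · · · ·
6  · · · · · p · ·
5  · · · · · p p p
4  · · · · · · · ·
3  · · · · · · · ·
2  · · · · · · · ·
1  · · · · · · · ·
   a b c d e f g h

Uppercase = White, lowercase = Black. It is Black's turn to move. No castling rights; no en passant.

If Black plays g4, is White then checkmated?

no

After g4: white king on h8; in check: no.
White is not in check, so this cannot be checkmate.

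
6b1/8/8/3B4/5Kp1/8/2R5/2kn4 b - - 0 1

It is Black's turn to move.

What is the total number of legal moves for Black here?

Black to move; king on c1.
In check: yes, from the white rook on c2.
Legal moves: Kxc2, Kb1.
Count: 2.

2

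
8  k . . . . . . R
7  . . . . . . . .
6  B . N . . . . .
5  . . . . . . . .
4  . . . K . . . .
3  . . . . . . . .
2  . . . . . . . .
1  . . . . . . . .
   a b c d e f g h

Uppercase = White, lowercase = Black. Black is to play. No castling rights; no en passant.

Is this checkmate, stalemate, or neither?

checkmate

Black to move; black king on a8.
In check: yes, from the white rook on h8.
King squares — a7: attacked by Nc6; b7: attacked by Ba6; b8: attacked by Nc6.
Legal moves for Black: none.
In check with no legal moves → checkmate.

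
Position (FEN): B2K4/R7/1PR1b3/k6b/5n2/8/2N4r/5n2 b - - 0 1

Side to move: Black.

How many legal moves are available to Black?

1

Black to move; king on a5.
In check: yes, from the white rook on a7.
Legal moves: Kb5.
Count: 1.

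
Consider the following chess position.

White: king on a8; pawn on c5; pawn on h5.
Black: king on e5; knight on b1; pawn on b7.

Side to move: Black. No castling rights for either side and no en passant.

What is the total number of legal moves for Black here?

Black to move; king on e5.
In check: no.
Legal moves: Kf6, Ke6, Kf5, Kd5, Kf4, Ke4, Kd4, Nc3, Na3, Nd2, b6, b5.
Count: 12.

12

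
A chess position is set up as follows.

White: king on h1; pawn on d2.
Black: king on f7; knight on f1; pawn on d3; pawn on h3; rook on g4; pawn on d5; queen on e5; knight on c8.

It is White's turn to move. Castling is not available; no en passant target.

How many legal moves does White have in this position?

0

White to move; king on h1.
In check: no.
Legal moves: none.
Count: 0.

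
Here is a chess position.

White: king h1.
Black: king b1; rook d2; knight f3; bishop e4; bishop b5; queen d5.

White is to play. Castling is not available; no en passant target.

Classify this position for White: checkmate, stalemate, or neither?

White to move; white king on h1.
In check: no.
King squares — g1: attacked by Nf3; g2: attacked by Rd2; h2: attacked by Rd2.
Legal moves for White: none.
Not in check and no legal moves → stalemate.

stalemate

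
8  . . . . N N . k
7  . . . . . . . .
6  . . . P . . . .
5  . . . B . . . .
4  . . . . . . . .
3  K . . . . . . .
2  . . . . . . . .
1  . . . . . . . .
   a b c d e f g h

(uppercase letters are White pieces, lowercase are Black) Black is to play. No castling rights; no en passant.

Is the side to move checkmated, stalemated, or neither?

Black to move; black king on h8.
In check: no.
King squares — g7: attacked by Ne8; h7: attacked by Nf8; g8: attacked by Bd5.
Legal moves for Black: none.
Not in check and no legal moves → stalemate.

stalemate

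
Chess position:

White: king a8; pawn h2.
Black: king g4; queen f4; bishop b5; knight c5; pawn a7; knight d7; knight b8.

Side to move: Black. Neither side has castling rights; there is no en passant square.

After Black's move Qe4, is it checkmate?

no

After Qe4: white king on a8; in check: yes, from the black queen on e4.
White has 1 legal reply: Kxa7.
In check but a legal move exists → not checkmate.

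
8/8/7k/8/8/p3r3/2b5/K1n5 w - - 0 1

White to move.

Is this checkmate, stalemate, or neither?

stalemate

White to move; white king on a1.
In check: no.
King squares — b1: attacked by Bc2; a2: attacked by Nc1; b2: attacked by Pa3.
Legal moves for White: none.
Not in check and no legal moves → stalemate.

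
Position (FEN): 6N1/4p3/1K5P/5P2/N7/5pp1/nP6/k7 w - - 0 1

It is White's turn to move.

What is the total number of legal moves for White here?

16

White to move; king on b6.
In check: no.
Legal moves: Nxe7, Nf6, Kc7, Kb7, Ka7, Kc6, Ka6, Kc5, Kb5, Ka5, Nc5, Nc3, h7, f6, b3, b4.
Count: 16.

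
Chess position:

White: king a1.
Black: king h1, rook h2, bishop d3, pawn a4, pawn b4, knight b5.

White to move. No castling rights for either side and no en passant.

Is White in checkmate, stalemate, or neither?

White to move; white king on a1.
In check: no.
King squares — b1: attacked by Bd3; a2: attacked by Rh2; b2: attacked by Rh2.
Legal moves for White: none.
Not in check and no legal moves → stalemate.

stalemate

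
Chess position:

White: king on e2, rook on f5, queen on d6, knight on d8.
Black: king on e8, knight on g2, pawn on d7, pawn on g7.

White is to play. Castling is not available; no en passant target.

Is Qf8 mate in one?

After Qf8: black king on e8; in check: yes, from the white queen on f8.
King squares — d7: own pawn; e7: attacked by Qf8; f7: attacked by Rf5; d8: attacked by Qf8; f8: attacked by Rf5.
Black has no legal moves → checkmate.

yes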